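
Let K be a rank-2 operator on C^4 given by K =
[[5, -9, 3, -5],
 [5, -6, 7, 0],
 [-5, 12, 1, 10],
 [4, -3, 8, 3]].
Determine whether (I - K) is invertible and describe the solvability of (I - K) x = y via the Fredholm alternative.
(I - K) is invertible (det(I - K) = -117 ≠ 0), so for every y in C^4 the equation (I - K) x = y has a unique solution.

K has rank 2 and factors as K = U V^T = u1 v1^T + u2 v2^T with u1 = (2, 3, -1, 3), v1 = (2, -3, 2, -1), u2 = (-1, 1, 3, 2), v2 = (-1, 3, 1, 3) (multiplying out reproduces the displayed K). The nonzero eigenvalues of U V^T coincide with those of the 2 x 2 matrix G = V^T U = [[v1·u1, v1·u2], [v2·u1, v2·u2]] = [[-10, -1], [15, 13]], and by the Sylvester determinant identity det(I_4 - U V^T) = det(I_2 - V^T U) = det([[11, 1], [-15, -12]]) = (11)(-12) - (1)(-15) = -117. (Direct check: I - K =
[[-4, 9, -3, 5],
 [-5, 7, -7, 0],
 [5, -12, 0, -10],
 [-4, 3, -8, -2]]
has determinant -117.) The finite-dimensional Fredholm alternative says: either (I - K) is invertible, or ker(I - K) ≠ {0} and then range(I - K) = ker((I - K)^*)^⊥, with dim ker(I - K) = dim ker((I - K)^*). Since det(I - K) ≠ 0, 1 is not an eigenvalue of K and ker(I - K) = {0}, so we are in the first case: for every y there is a unique x = (I - K)^(-1) y. (Explicitly, by the Woodbury identity, (I - U V^T)^(-1) = I + U (I_2 - G)^(-1) V^T.)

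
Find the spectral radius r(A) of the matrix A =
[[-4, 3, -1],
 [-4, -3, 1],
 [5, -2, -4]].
r(A) ≈ 5.7729

The eigenvalues of A are the roots of its characteristic polynomial. With M = A (coefficients from the trace, the sum of principal 2x2 minors, and det A):
  p(λ) = det(λ I - M) = λ^3 + 11λ^2 + 59λ + 112.
No integer candidate from the rational root theorem (±divisors of 112) is a root, so the roots are irrational. The cubic discriminant is Δ = -26907 < 0, so there is one real root and a complex-conjugate pair. p(-4) = -12 and p(-3) = 7 have opposite signs, so a root lies in (-4, -3); Newton's method refines it to λ ≈ -3.3607. Dividing out (λ - (-3.3607)) leaves approximately λ^2 + 7.6393λ + 33.3268. For λ^2 + 7.6393λ + 33.3268 the discriminant is -74.9476. It is negative, so the remaining roots are the complex-conjugate pair λ ≈ -3.8197 ± 4.3286i. Their product equals the constant term, so |λ|^2 ≈ 33.3268 and |λ| ≈ 5.7729.
Thus the eigenvalues (to 4 decimals) are -3.3607 (modulus 3.3607); -3.8197 ± 4.3286i (modulus 5.7729). The spectral radius is the largest modulus: r(A) ≈ 5.7729. (Cross-check: r(A) ≤ ||A||_2 ≈ 8.2234; equality holds whenever A is normal, though it can also hold for some non-normal A.)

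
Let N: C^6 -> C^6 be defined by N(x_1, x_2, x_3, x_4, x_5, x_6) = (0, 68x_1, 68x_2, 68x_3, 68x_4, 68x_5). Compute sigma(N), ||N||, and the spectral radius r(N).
sigma(N) = {0}; ||N|| = 68; r(N) = 0. (N is nilpotent with N^6 = 0.)

On C^6, N is a strictly lower-triangular matrix with 68 on the subdiagonal and zeros elsewhere, so its characteristic polynomial is lambda^6 and every eigenvalue is 0: sigma(N) = {0}. For the operator norm, N e_i = 68e_{i+1} for i = 1, ..., 5 and N e_6 = 0, so the singular values of N are 68 (with multiplicity 5) and 0; hence ||N|| = 68. The spectral radius r(N) = max|lambda| = 0. Note ||N|| > r(N) — characteristic of non-normal nilpotent operators. Indeed N^6 = 0.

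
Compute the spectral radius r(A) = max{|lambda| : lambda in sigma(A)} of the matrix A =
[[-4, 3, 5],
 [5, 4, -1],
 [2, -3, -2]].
r(A) ≈ 8.1263

The eigenvalues of A are the roots of its characteristic polynomial. With M = A (coefficients from the trace, the sum of principal 2x2 minors, and det A):
  p(λ) = det(λ I - M) = λ^3 + 2λ^2 - 44λ + 47.
No integer candidate from the rational root theorem (±divisors of 47) is a root, so the roots are irrational. The cubic discriminant is Δ = 212885 > 0, so there are three distinct real roots. p(-9) = -124 and p(-8) = 15 have opposite signs, so a root lies in (-9, -8); Newton's method refines it to λ ≈ -8.1263. p(1) = 6 and p(2) = -25 have opposite signs, so a root lies in (1, 2); Newton's method refines it to λ ≈ 1.166. p(4) = -33 and p(5) = 2 have opposite signs, so a root lies in (4, 5); Newton's method refines it to λ ≈ 4.9603. Check (Vieta): the three roots sum to -2, matching tr M = -2.
Thus the eigenvalues (to 4 decimals) are -8.1263 (modulus 8.1263); 1.166 (modulus 1.166); 4.9603 (modulus 4.9603). The spectral radius is the largest modulus: r(A) ≈ 8.1263. (Cross-check: r(A) ≤ ||A||_2 ≈ 8.3581; equality holds whenever A is normal, though it can also hold for some non-normal A.)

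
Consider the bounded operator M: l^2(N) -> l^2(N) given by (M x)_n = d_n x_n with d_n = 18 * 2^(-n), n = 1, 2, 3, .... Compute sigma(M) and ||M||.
sigma(M) = {18 * 2^(-n) : n ≥ 1} ∪ {0}; ||M|| = 9

A bounded diagonal operator on l^2 with diagonal entries d_n has spectrum equal to the closure of {d_n : n ≥ 1}: every d_n is an eigenvalue (with eigenvector e_n), so {d_n} ⊂ sigma(M); the spectrum is closed, so its closure is too; and for lambda not in the closure, (M - lambda I) has bounded inverse (the diagonal entries 1/(d_n - lambda) are bounded). For our sequence d_n = 18 * 2^(-n), n = 1, 2, 3, ...:
  - {d_n} = {18 * 2^(-n) : n ≥ 1}; the only limit point is 0
  - closure = {18 * 2^(-n) : n ≥ 1} ∪ {0}
For the norm: a diagonal operator has ||M|| = sup_n |d_n|. Here d_n = 18 * 2^(-n) is positive and decreasing, so sup_n |d_n| = d_1 = 18/2 = 9. So ||M|| = 9.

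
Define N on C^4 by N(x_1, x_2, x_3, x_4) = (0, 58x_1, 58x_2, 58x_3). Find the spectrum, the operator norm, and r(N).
sigma(N) = {0}; ||N|| = 58; r(N) = 0. (N is nilpotent with N^4 = 0.)

On C^4, N is a strictly lower-triangular matrix with 58 on the subdiagonal and zeros elsewhere, so its characteristic polynomial is lambda^4 and every eigenvalue is 0: sigma(N) = {0}. For the operator norm, N e_i = 58e_{i+1} for i = 1, ..., 3 and N e_4 = 0, so the singular values of N are 58 (with multiplicity 3) and 0; hence ||N|| = 58. The spectral radius r(N) = max|lambda| = 0. Note ||N|| > r(N) — characteristic of non-normal nilpotent operators. Indeed N^4 = 0.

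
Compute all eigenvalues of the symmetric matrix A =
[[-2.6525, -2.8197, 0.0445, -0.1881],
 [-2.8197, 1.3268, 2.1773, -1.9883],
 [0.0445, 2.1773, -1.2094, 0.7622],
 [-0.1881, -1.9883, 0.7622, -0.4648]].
sigma(A) ≈ {-5, -2, 0, 4}

A is real symmetric, so its spectrum consists of real eigenvalues. Expanding the characteristic polynomial of the displayed matrix gives
  det(λ I - A) = p(λ) = λ^4 + (3)λ^3 + (-18)λ^2 + (-40)λ + (0.0021).
Solving p(λ) = 0 yields eigenvalues ≈ -5, -2, 0, 4. (A is shown rounded to 4 decimals, so these recover the underlying integer eigenvalues to within that precision.)
Verification: the trace of A = -3 equals the sum of eigenvalues -3, and det(A) ≈ 0.0021 matches the eigenvalue product 0.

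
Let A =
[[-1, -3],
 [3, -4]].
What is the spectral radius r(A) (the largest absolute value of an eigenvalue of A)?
r(A) = sqrt(13) ≈ 3.6056

The eigenvalues of A are the roots of its characteristic polynomial. With M = A (coefficients from the trace and determinant):
  p(λ) = det(λ I - M) = λ^2 + 5λ + 13.
For λ^2 + 5λ + 13 the discriminant is -27. It is negative, so the roots are the complex-conjugate pair λ = -5/2 ± (sqrt(27)/2) i ≈ -2.5 ± 2.5981i. For a conjugate pair the product of the roots equals the constant term, so |λ|^2 = 13 and |λ| = sqrt(13) ≈ 3.6056.
Thus the eigenvalues (to 4 decimals) are -2.5 ± 2.5981i (modulus 3.6056). The spectral radius is the largest modulus: r(A) = sqrt(13) ≈ 3.6056. (Cross-check: r(A) ≤ ||A||_2 ≈ 5.4051; equality holds whenever A is normal, though it can also hold for some non-normal A.)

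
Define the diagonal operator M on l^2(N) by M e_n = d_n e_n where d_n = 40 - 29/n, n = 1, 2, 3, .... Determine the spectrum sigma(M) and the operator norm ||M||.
sigma(M) = {40 - 29/n : n ≥ 1} ∪ {40}; ||M|| = 40

A bounded diagonal operator on l^2 with diagonal entries d_n has spectrum equal to the closure of {d_n : n ≥ 1}: every d_n is an eigenvalue (with eigenvector e_n), so {d_n} ⊂ sigma(M); the spectrum is closed, so its closure is too; and for lambda not in the closure, (M - lambda I) has bounded inverse (the diagonal entries 1/(d_n - lambda) are bounded). For our sequence d_n = 40 - 29/n, n = 1, 2, 3, ...:
  - {d_n} = {40 - 29/n : n ≥ 1}; the only limit point is 40
  - closure = {40 - 29/n : n ≥ 1} ∪ {40}
For the norm: a diagonal operator has ||M|| = sup_n |d_n|. Here d_n = 40 - 29/n increases monotonically from d_1 = 11 toward 40, with all terms in [11, 40); so sup_n |d_n| = 40 (the supremum is the limit, not attained). So ||M|| = 40.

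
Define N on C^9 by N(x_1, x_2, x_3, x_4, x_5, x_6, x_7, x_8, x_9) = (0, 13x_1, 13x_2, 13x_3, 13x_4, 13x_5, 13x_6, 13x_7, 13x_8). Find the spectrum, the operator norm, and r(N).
sigma(N) = {0}; ||N|| = 13; r(N) = 0. (N is nilpotent with N^9 = 0.)

On C^9, N is a strictly lower-triangular matrix with 13 on the subdiagonal and zeros elsewhere, so its characteristic polynomial is lambda^9 and every eigenvalue is 0: sigma(N) = {0}. For the operator norm, N e_i = 13e_{i+1} for i = 1, ..., 8 and N e_9 = 0, so the singular values of N are 13 (with multiplicity 8) and 0; hence ||N|| = 13. The spectral radius r(N) = max|lambda| = 0. Note ||N|| > r(N) — characteristic of non-normal nilpotent operators. Indeed N^9 = 0.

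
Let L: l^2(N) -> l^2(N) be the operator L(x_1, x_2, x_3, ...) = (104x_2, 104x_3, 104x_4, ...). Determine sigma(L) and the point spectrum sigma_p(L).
sigma(L) = closed disk {z in C : |z| ≤ 104}; sigma_p(L) = open disk {z in C : |z| < 104}

Note L = 104·V where V is the unit left shift (V x)_k = x_{k+1}; so sigma(L) = 104·sigma(V) and ||L|| = 104||V||. ||L x||^2 = 10816sum_{k≥2} |x_k|^2 ≤ 10816||x||^2, with equality on {x : x_1 = 0}, so ||L|| = 104. For any lambda with |lambda| < 104, set r = lambda/104 (|r| < 1); the vector x = (1, r, r^2, ...) is in l^2 and satisfies L x = 104(r, r^2, ...) = lambda x, so lambda is an eigenvalue. On the boundary |lambda| = 104 the geometric series diverges, so no l^2 eigenvector exists, but these lambda lie in the approximate point spectrum. Hence sigma(L) is the closed disk of radius 104 and sigma_p(L) is the open disk.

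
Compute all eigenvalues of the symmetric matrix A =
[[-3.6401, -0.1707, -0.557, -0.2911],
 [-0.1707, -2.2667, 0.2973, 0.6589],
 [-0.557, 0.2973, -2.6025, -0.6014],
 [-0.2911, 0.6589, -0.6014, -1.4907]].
sigma(A) ≈ {-4, -3, -2, -1}

A is real symmetric, so its spectrum consists of real eigenvalues. Expanding the characteristic polynomial of the displayed matrix gives
  det(λ I - A) = p(λ) = λ^4 + (10)λ^3 + (35)λ^2 + (50)λ + (24).
Solving p(λ) = 0 yields eigenvalues ≈ -4, -3, -2, -1. (A is shown rounded to 4 decimals, so these recover the underlying integer eigenvalues to within that precision.)
Verification: the trace of A = -10 equals the sum of eigenvalues -10, and det(A) ≈ 23.9996 matches the eigenvalue product 24.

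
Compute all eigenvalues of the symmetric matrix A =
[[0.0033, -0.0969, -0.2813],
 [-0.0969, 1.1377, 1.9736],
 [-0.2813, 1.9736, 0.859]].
sigma(A) ≈ {-1, 0, 3}

A is real symmetric, so its spectrum consists of real eigenvalues. Expanding the characteristic polynomial of the displayed matrix gives
  det(λ I - A) = p(λ) = λ^3 + (-2)λ^2 + (-3)λ + (0).
Solving p(λ) = 0 yields eigenvalues ≈ -1, 0, 3. (A is shown rounded to 4 decimals, so these recover the underlying integer eigenvalues to within that precision.)
Verification: the trace of A = 2 equals the sum of eigenvalues 2, and det(A) ≈ -0.0001 matches the eigenvalue product 0.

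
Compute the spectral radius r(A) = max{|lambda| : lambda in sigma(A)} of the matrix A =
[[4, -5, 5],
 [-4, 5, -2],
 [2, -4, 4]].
r(A) ≈ 11.5798

The eigenvalues of A are the roots of its characteristic polynomial. With M = A (coefficients from the trace, the sum of principal 2x2 minors, and det A):
  p(λ) = det(λ I - M) = λ^3 - 13λ^2 + 18λ - 18.
No integer candidate from the rational root theorem (±divisors of 18) is a root, so the roots are irrational. The cubic discriminant is Δ = -59688 < 0, so there is one real root and a complex-conjugate pair. p(11) = -62 and p(12) = 54 have opposite signs, so a root lies in (11, 12); Newton's method refines it to λ ≈ 11.5798. Dividing out (λ - (11.5798)) leaves approximately λ^2 - 1.4202λ + 1.5544. For λ^2 - 1.4202λ + 1.5544 the discriminant is -4.2008. It is negative, so the remaining roots are the complex-conjugate pair λ ≈ 0.7101 ± 1.0248i. Their product equals the constant term, so |λ|^2 ≈ 1.5544 and |λ| ≈ 1.2468.
Thus the eigenvalues (to 4 decimals) are 11.5798 (modulus 11.5798); 0.7101 ± 1.0248i (modulus 1.2468). The spectral radius is the largest modulus: r(A) ≈ 11.5798. (Cross-check: r(A) ≤ ||A||_2 ≈ 11.9002; equality holds whenever A is normal, though it can also hold for some non-normal A.)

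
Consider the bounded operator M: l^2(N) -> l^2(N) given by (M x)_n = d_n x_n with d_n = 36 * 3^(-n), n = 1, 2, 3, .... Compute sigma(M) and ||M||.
sigma(M) = {36 * 3^(-n) : n ≥ 1} ∪ {0}; ||M|| = 12

A bounded diagonal operator on l^2 with diagonal entries d_n has spectrum equal to the closure of {d_n : n ≥ 1}: every d_n is an eigenvalue (with eigenvector e_n), so {d_n} ⊂ sigma(M); the spectrum is closed, so its closure is too; and for lambda not in the closure, (M - lambda I) has bounded inverse (the diagonal entries 1/(d_n - lambda) are bounded). For our sequence d_n = 36 * 3^(-n), n = 1, 2, 3, ...:
  - {d_n} = {36 * 3^(-n) : n ≥ 1}; the only limit point is 0
  - closure = {36 * 3^(-n) : n ≥ 1} ∪ {0}
For the norm: a diagonal operator has ||M|| = sup_n |d_n|. Here d_n = 36 * 3^(-n) is positive and decreasing, so sup_n |d_n| = d_1 = 36/3 = 12. So ||M|| = 12.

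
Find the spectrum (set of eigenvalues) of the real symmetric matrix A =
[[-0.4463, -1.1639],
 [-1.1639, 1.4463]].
sigma(A) ≈ {-1, 2}

A is real symmetric, so its spectrum consists of real eigenvalues. Expanding the characteristic polynomial of the displayed matrix gives
  det(λ I - A) = p(λ) = λ^2 + (-1)λ + (-2).
Solving p(λ) = 0 yields eigenvalues ≈ -1, 2. (A is shown rounded to 4 decimals, so these recover the underlying integer eigenvalues to within that precision.)
Verification: the trace of A = 1 equals the sum of eigenvalues 1, and det(A) ≈ -2.0001 matches the eigenvalue product -2.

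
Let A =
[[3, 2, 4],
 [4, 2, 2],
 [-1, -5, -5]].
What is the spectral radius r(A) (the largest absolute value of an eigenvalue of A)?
r(A) ≈ 4.5693

The eigenvalues of A are the roots of its characteristic polynomial. With M = A (coefficients from the trace, the sum of principal 2x2 minors, and det A):
  p(λ) = det(λ I - M) = λ^3 - 13λ + 36.
No integer candidate from the rational root theorem (±divisors of 36) is a root, so the roots are irrational. The cubic discriminant is Δ = -26204 < 0, so there is one real root and a complex-conjugate pair. p(-5) = -24 and p(-4) = 24 have opposite signs, so a root lies in (-5, -4); Newton's method refines it to λ ≈ -4.5693. Dividing out (λ - (-4.5693)) leaves approximately λ^2 - 4.5693λ + 7.8786. For λ^2 - 4.5693λ + 7.8786 the discriminant is -10.6359. It is negative, so the remaining roots are the complex-conjugate pair λ ≈ 2.2847 ± 1.6306i. Their product equals the constant term, so |λ|^2 ≈ 7.8786 and |λ| ≈ 2.8069.
Thus the eigenvalues (to 4 decimals) are -4.5693 (modulus 4.5693); 2.2847 ± 1.6306i (modulus 2.8069). The spectral radius is the largest modulus: r(A) ≈ 4.5693. (Cross-check: r(A) ≤ ||A||_2 ≈ 9.5655; equality holds whenever A is normal, though it can also hold for some non-normal A.)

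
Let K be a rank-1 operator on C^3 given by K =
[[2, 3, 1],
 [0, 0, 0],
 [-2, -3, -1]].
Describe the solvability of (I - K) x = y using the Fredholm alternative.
(I - K) is singular (det(I - K) = 0, i.e. 1 ∈ sigma(K)). (I - K) x = y is solvable iff y ⊥ ker((I - K)^*) = span{(2, 3, 1)}, i.e. iff 2y_1 + 3y_2 + y_3 = 0. When solvable, the solutions are x = y + c·(1, 0, -1), c arbitrary (ker(I - K) = span{(1, 0, -1)}, dimension 1).

K has rank 1, so it is an outer product K = u v^T: every row of K is a multiple of one row vector. Reading off the entries, u = (1, 0, -1) and v = (2, 3, 1) (row i of K equals u_i·v^T). A rank-one matrix u v^T satisfies K u = u (v·u) and kills the (2)-dimensional subspace v^⊥, so its characteristic polynomial is lambda^2 (lambda - v·u) with v·u = tr K = 1. Hence the eigenvalues of I - K are 1 (multiplicity 2) and 1 - (1) = 0, so det(I - K) = 0. (Direct check: I - K =
[[-1, -3, -1],
 [0, 1, 0],
 [2, 3, 2]]
has determinant 0.) So 1 is an eigenvalue of K and (I - K) is not invertible. The finite-dimensional Fredholm alternative says: either (I - K) is invertible, or ker(I - K) ≠ {0} and then range(I - K) = ker((I - K)^*)^⊥, with dim ker(I - K) = dim ker((I - K)^*). We are in the second case, so we need both kernels. Kernel of I - K: (I - K) u = u - u (v·u) = u - u = 0, so ker(I - K) = span{u} = span{(1, 0, -1)} (it is exactly 1-dimensional because rank(I - K) = 2). Kernel of the adjoint: K is real, so (I - K)^* = I - K^T = I - v u^T, and (I - v u^T) v = v - v (u·v) = 0; hence ker((I - K)^*) = span{v} = span{(2, 3, 1)}. Therefore (I - K) x = y is solvable iff <y, v> = 0, i.e. iff 2y_1 + 3y_2 + y_3 = 0. When this holds, K y = u (v·y) = 0, so (I - K) y = y and x = y is a particular solution; the full solution set is the line x = y + c·u = y + c·(1, 0, -1), c ∈ C.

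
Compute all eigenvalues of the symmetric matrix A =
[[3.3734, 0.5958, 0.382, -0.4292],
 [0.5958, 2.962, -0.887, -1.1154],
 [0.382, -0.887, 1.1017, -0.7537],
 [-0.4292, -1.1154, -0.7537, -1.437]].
sigma(A) ≈ {-2, 1, 3, 4}

A is real symmetric, so its spectrum consists of real eigenvalues. Expanding the characteristic polynomial of the displayed matrix gives
  det(λ I - A) = p(λ) = λ^4 + (-6)λ^3 + (3)λ^2 + (26)λ + (-24.0012).
Solving p(λ) = 0 yields eigenvalues ≈ -2, 1, 3, 4. (A is shown rounded to 4 decimals, so these recover the underlying integer eigenvalues to within that precision.)
Verification: the trace of A = 6 equals the sum of eigenvalues 6, and det(A) ≈ -24.0012 matches the eigenvalue product -24.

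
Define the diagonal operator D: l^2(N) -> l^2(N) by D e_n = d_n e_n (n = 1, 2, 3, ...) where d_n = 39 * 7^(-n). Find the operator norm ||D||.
||D|| = 39/7 (attained at n = 1)

For D diagonal, ||D|| = sup_n |d_n|. The sequence d_n = 39 * 7^(-n) is positive and strictly decreasing (ratio 7^(-1) < 1), so the supremum is d_1 = 39/7. Hence ||D|| = 39/7.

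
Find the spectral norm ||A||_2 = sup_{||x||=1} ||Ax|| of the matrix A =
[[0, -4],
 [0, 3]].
||A||_2 = 5 (= sqrt(largest eigenvalue of A^T A))

||A||_2 = sigma_max(A) = sqrt(lambda_max(A^T A)). Form the symmetric matrix M = A^T A =
[[0, 0],
 [0, 25]].
Its characteristic polynomial (trace, determinant of M give the coefficients) is
  p(λ) = det(λ I - M) = λ^2 - 25λ.
For λ^2 - 25λ the discriminant is 625. It is a perfect square (25^2), so the roots are rational: λ = (25 ± 25)/2 = 25, 0.
So the eigenvalues of A^T A are ≈ 0, 25 (all ≥ 0, as they must be for A^T A). The largest is λ_max = 25, hence ||A||_2 = sqrt(λ_max) = 5.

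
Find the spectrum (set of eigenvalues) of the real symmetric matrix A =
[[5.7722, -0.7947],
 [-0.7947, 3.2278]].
sigma(A) ≈ {3, 6}

A is real symmetric, so its spectrum consists of real eigenvalues. Expanding the characteristic polynomial of the displayed matrix gives
  det(λ I - A) = p(λ) = λ^2 + (-9)λ + (18).
Solving p(λ) = 0 yields eigenvalues ≈ 3, 6. (A is shown rounded to 4 decimals, so these recover the underlying integer eigenvalues to within that precision.)
Verification: the trace of A = 9 equals the sum of eigenvalues 9, and det(A) ≈ 18.0000 matches the eigenvalue product 18.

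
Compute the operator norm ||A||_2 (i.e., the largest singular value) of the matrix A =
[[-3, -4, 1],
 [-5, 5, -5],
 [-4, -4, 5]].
||A||_2 ≈ 10.154 (= sqrt(largest eigenvalue of A^T A))

||A||_2 = sigma_max(A) = sqrt(lambda_max(A^T A)). Form the symmetric matrix M = A^T A =
[[50, 3, 2],
 [3, 57, -49],
 [2, -49, 51]].
Its characteristic polynomial (trace, sum of principal 2x2 minors, determinant of M give the coefficients) is
  p(λ) = det(λ I - M) = λ^3 - 158λ^2 + 5893λ - 24025.
No integer candidate from the rational root theorem (±divisors of 24025) is a root, so the roots are irrational. The cubic discriminant is Δ = 56359409233 > 0, so there are three distinct real roots. p(4) = -2917 and p(5) = 1615 have opposite signs, so a root lies in (4, 5); Newton's method refines it to λ ≈ 4.6363. p(50) = 625 and p(51) = -1789 have opposite signs, so a root lies in (50, 51); Newton's method refines it to λ ≈ 50.2594. p(103) = -541 and p(104) = 4783 have opposite signs, so a root lies in (103, 104); Newton's method refines it to λ ≈ 103.1043. Check (Vieta): the three roots sum to 158, matching tr M = 158.
So the eigenvalues of A^T A are ≈ 4.6363, 50.2594, 103.1043 (all ≥ 0, as they must be for A^T A). The largest is λ_max ≈ 103.1043, hence ||A||_2 = sqrt(λ_max) ≈ 10.154.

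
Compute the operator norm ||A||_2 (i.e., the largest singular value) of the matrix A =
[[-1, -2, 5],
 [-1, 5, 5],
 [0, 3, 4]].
||A||_2 ≈ 9.1469 (= sqrt(largest eigenvalue of A^T A))

||A||_2 = sigma_max(A) = sqrt(lambda_max(A^T A)). Form the symmetric matrix M = A^T A =
[[2, -3, -10],
 [-3, 38, 27],
 [-10, 27, 66]].
Its characteristic polynomial (trace, sum of principal 2x2 minors, determinant of M give the coefficients) is
  p(λ) = det(λ I - M) = λ^3 - 106λ^2 + 1878λ - 784.
No integer candidate from the rational root theorem (±divisors of 784) is a root, so the roots are irrational. The cubic discriminant is Δ = 12191741744 > 0, so there are three distinct real roots. p(0) = -784 and p(1) = 989 have opposite signs, so a root lies in (0, 1); Newton's method refines it to λ ≈ 0.4278. p(21) = 1169 and p(22) = -124 have opposite signs, so a root lies in (21, 22); Newton's method refines it to λ ≈ 21.9068. p(83) = -3357 and p(84) = 1736 have opposite signs, so a root lies in (83, 84); Newton's method refines it to λ ≈ 83.6655. Check (Vieta): the three roots sum to 106, matching tr M = 106.
So the eigenvalues of A^T A are ≈ 0.4278, 21.9068, 83.6655 (all ≥ 0, as they must be for A^T A). The largest is λ_max ≈ 83.6655, hence ||A||_2 = sqrt(λ_max) ≈ 9.1469.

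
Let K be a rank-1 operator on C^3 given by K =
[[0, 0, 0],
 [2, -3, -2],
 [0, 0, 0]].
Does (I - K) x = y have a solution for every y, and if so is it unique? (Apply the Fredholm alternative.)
(I - K) is invertible (det(I - K) = 4 ≠ 0), so for every y in C^3 the equation (I - K) x = y has a unique solution.

K has rank 1, so it is an outer product K = u v^T: every row of K is a multiple of one row vector. Reading off the entries, u = (0, 1, 0) and v = (2, -3, -2) (row i of K equals u_i·v^T). A rank-one matrix u v^T satisfies K u = u (v·u) and kills the (2)-dimensional subspace v^⊥, so its characteristic polynomial is lambda^2 (lambda - v·u) with v·u = tr K = -3. Hence the eigenvalues of I - K are 1 (multiplicity 2) and 1 - (-3) = 4, so det(I - K) = 4. (Direct check: I - K =
[[1, 0, 0],
 [-2, 4, 2],
 [0, 0, 1]]
has determinant 4.) The finite-dimensional Fredholm alternative says: either (I - K) is invertible, or ker(I - K) ≠ {0} and then range(I - K) = ker((I - K)^*)^⊥, with dim ker(I - K) = dim ker((I - K)^*). Since det(I - K) ≠ 0, 1 is not an eigenvalue of K and ker(I - K) = {0}, so we are in the first case: for every y there is a unique x = (I - K)^(-1) y. Explicitly, by the Sherman–Morrison formula, (I - u v^T)^(-1) = I + u v^T/(1 - v·u), i.e. (I - K)^(-1) = I + K/(4).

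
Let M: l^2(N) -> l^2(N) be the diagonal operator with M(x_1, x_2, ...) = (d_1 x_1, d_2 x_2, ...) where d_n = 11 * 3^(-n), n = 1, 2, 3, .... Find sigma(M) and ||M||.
sigma(M) = {11 * 3^(-n) : n ≥ 1} ∪ {0}; ||M|| = 11/3

A bounded diagonal operator on l^2 with diagonal entries d_n has spectrum equal to the closure of {d_n : n ≥ 1}: every d_n is an eigenvalue (with eigenvector e_n), so {d_n} ⊂ sigma(M); the spectrum is closed, so its closure is too; and for lambda not in the closure, (M - lambda I) has bounded inverse (the diagonal entries 1/(d_n - lambda) are bounded). For our sequence d_n = 11 * 3^(-n), n = 1, 2, 3, ...:
  - {d_n} = {11 * 3^(-n) : n ≥ 1}; the only limit point is 0
  - closure = {11 * 3^(-n) : n ≥ 1} ∪ {0}
For the norm: a diagonal operator has ||M|| = sup_n |d_n|. Here d_n = 11 * 3^(-n) is positive and decreasing, so sup_n |d_n| = d_1 = 11/3. So ||M|| = 11/3.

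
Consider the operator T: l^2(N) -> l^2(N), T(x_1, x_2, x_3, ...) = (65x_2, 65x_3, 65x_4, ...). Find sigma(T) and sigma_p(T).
sigma(T) = closed disk {z in C : |z| ≤ 65}; sigma_p(T) = open disk {z in C : |z| < 65}

Note T = 65·V where V is the unit left shift (V x)_k = x_{k+1}; so sigma(T) = 65·sigma(V) and ||T|| = 65||V||. ||T x||^2 = 4225sum_{k≥2} |x_k|^2 ≤ 4225||x||^2, with equality on {x : x_1 = 0}, so ||T|| = 65. For any lambda with |lambda| < 65, set r = lambda/65 (|r| < 1); the vector x = (1, r, r^2, ...) is in l^2 and satisfies T x = 65(r, r^2, ...) = lambda x, so lambda is an eigenvalue. On the boundary |lambda| = 65 the geometric series diverges, so no l^2 eigenvector exists, but these lambda lie in the approximate point spectrum. Hence sigma(T) is the closed disk of radius 65 and sigma_p(T) is the open disk.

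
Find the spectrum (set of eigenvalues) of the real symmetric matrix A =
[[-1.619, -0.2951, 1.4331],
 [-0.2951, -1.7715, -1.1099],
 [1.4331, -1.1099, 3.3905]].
sigma(A) ≈ {-2, 4} (-2 with multiplicity 2)

A is real symmetric, so its spectrum consists of real eigenvalues. Expanding the characteristic polynomial of the displayed matrix gives
  det(λ I - A) = p(λ) = λ^3 + (0)λ^2 + (-12)λ + (-16).
Solving p(λ) = 0 yields eigenvalues ≈ -2, -2, 4. (A is shown rounded to 4 decimals, so these recover the underlying integer eigenvalues to within that precision.)
Verification: the trace of A = 0 equals the sum of eigenvalues 0, and det(A) ≈ 16.0003 matches the eigenvalue product 16.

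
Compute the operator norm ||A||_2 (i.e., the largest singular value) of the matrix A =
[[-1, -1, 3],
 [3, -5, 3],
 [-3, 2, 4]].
||A||_2 ≈ 6.859 (= sqrt(largest eigenvalue of A^T A))

||A||_2 = sigma_max(A) = sqrt(lambda_max(A^T A)). Form the symmetric matrix M = A^T A =
[[19, -20, -6],
 [-20, 30, -10],
 [-6, -10, 34]].
Its characteristic polynomial (trace, sum of principal 2x2 minors, determinant of M give the coefficients) is
  p(λ) = det(λ I - M) = λ^3 - 83λ^2 + 1700λ - 400.
No integer candidate from the rational root theorem (±divisors of 400) is a root, so the roots are irrational. The cubic discriminant is Δ = 353950800 > 0, so there are three distinct real roots. p(0) = -400 and p(1) = 1218 have opposite signs, so a root lies in (0, 1); Newton's method refines it to λ ≈ 0.2381. p(35) = 300 and p(36) = -112 have opposite signs, so a root lies in (35, 36); Newton's method refines it to λ ≈ 35.7165. p(47) = -24 and p(48) = 560 have opposite signs, so a root lies in (47, 48); Newton's method refines it to λ ≈ 47.0455. Check (Vieta): the three roots sum to 83, matching tr M = 83.
So the eigenvalues of A^T A are ≈ 0.2381, 35.7165, 47.0455 (all ≥ 0, as they must be for A^T A). The largest is λ_max ≈ 47.0455, hence ||A||_2 = sqrt(λ_max) ≈ 6.859.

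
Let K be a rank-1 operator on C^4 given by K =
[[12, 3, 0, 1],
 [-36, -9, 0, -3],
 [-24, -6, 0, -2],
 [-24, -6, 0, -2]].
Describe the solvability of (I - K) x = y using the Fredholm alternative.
(I - K) is singular (det(I - K) = 0, i.e. 1 ∈ sigma(K)). (I - K) x = y is solvable iff y ⊥ ker((I - K)^*) = span{(12, 3, 0, 1)}, i.e. iff 12y_1 + 3y_2 + y_4 = 0. When solvable, the solutions are x = y + c·(1, -3, -2, -2), c arbitrary (ker(I - K) = span{(1, -3, -2, -2)}, dimension 1).

K has rank 1, so it is an outer product K = u v^T: every row of K is a multiple of one row vector. Reading off the entries, u = (1, -3, -2, -2) and v = (12, 3, 0, 1) (row i of K equals u_i·v^T). A rank-one matrix u v^T satisfies K u = u (v·u) and kills the (3)-dimensional subspace v^⊥, so its characteristic polynomial is lambda^3 (lambda - v·u) with v·u = tr K = 1. Hence the eigenvalues of I - K are 1 (multiplicity 3) and 1 - (1) = 0, so det(I - K) = 0. (Direct check: I - K =
[[-11, -3, 0, -1],
 [36, 10, 0, 3],
 [24, 6, 1, 2],
 [24, 6, 0, 3]]
has determinant 0.) So 1 is an eigenvalue of K and (I - K) is not invertible. The finite-dimensional Fredholm alternative says: either (I - K) is invertible, or ker(I - K) ≠ {0} and then range(I - K) = ker((I - K)^*)^⊥, with dim ker(I - K) = dim ker((I - K)^*). We are in the second case, so we need both kernels. Kernel of I - K: (I - K) u = u - u (v·u) = u - u = 0, so ker(I - K) = span{u} = span{(1, -3, -2, -2)} (it is exactly 1-dimensional because rank(I - K) = 3). Kernel of the adjoint: K is real, so (I - K)^* = I - K^T = I - v u^T, and (I - v u^T) v = v - v (u·v) = 0; hence ker((I - K)^*) = span{v} = span{(12, 3, 0, 1)}. Therefore (I - K) x = y is solvable iff <y, v> = 0, i.e. iff 12y_1 + 3y_2 + y_4 = 0. When this holds, K y = u (v·y) = 0, so (I - K) y = y and x = y is a particular solution; the full solution set is the line x = y + c·u = y + c·(1, -3, -2, -2), c ∈ C.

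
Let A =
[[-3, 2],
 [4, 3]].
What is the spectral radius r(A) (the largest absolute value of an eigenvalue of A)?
r(A) = sqrt(68)/2 ≈ 4.1231

The eigenvalues of A are the roots of its characteristic polynomial. With M = A (coefficients from the trace and determinant):
  p(λ) = det(λ I - M) = λ^2 - 17.
For λ^2 - 17 the discriminant is 68. It is nonnegative but not a perfect square, so the roots are real and irrational: λ = ± sqrt(68)/2 ≈ 4.1231, -4.1231.
Thus the eigenvalues (to 4 decimals) are 4.1231 (modulus 4.1231); -4.1231 (modulus 4.1231). The spectral radius is the largest modulus: r(A) = sqrt(68)/2 ≈ 4.1231. (Cross-check: r(A) ≤ ||A||_2 ≈ 5.2426; equality holds whenever A is normal, though it can also hold for some non-normal A.)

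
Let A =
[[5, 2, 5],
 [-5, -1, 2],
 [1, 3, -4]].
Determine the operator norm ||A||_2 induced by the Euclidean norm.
||A||_2 ≈ 7.9261 (= sqrt(largest eigenvalue of A^T A))

||A||_2 = sigma_max(A) = sqrt(lambda_max(A^T A)). Form the symmetric matrix M = A^T A =
[[51, 18, 11],
 [18, 14, -4],
 [11, -4, 45]].
Its characteristic polynomial (trace, sum of principal 2x2 minors, determinant of M give the coefficients) is
  p(λ) = det(λ I - M) = λ^3 - 110λ^2 + 3178λ - 13456.
No integer candidate from the rational root theorem (±divisors of 13456) is a root, so the roots are irrational. The cubic discriminant is Δ = 1961595760 > 0, so there are three distinct real roots. p(5) = -191 and p(6) = 1868 have opposite signs, so a root lies in (5, 6); Newton's method refines it to λ ≈ 5.0891. p(42) = 68 and p(43) = -685 have opposite signs, so a root lies in (42, 43); Newton's method refines it to λ ≈ 42.0885. p(62) = -932 and p(63) = 215 have opposite signs, so a root lies in (62, 63); Newton's method refines it to λ ≈ 62.8225. Check (Vieta): the three roots sum to 110, matching tr M = 110.
So the eigenvalues of A^T A are ≈ 5.0891, 42.0885, 62.8225 (all ≥ 0, as they must be for A^T A). The largest is λ_max ≈ 62.8225, hence ||A||_2 = sqrt(λ_max) ≈ 7.9261.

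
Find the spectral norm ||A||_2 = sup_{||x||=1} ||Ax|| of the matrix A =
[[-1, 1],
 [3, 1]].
||A||_2 = sqrt((12 + sqrt(80))/2) ≈ 3.2361 (= sqrt(largest eigenvalue of A^T A))

||A||_2 = sigma_max(A) = sqrt(lambda_max(A^T A)). Form the symmetric matrix M = A^T A =
[[10, 2],
 [2, 2]].
Its characteristic polynomial (trace, determinant of M give the coefficients) is
  p(λ) = det(λ I - M) = λ^2 - 12λ + 16.
For λ^2 - 12λ + 16 the discriminant is 80. It is nonnegative but not a perfect square, so the roots are real and irrational: λ = (12 ± sqrt(80))/2 ≈ 10.4721, 1.5279.
So the eigenvalues of A^T A are ≈ 1.5279, 10.4721 (all ≥ 0, as they must be for A^T A). The largest is λ_max = (12 + sqrt(80))/2 ≈ 10.4721, hence ||A||_2 = sqrt(λ_max) = sqrt((12 + sqrt(80))/2) ≈ 3.2361.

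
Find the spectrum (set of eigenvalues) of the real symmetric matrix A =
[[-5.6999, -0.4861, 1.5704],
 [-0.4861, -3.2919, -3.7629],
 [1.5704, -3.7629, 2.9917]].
sigma(A) ≈ {-6, -5, 5}

A is real symmetric, so its spectrum consists of real eigenvalues. Expanding the characteristic polynomial of the displayed matrix gives
  det(λ I - A) = p(λ) = λ^3 + (6)λ^2 + (-25)λ + (-149.9984).
Solving p(λ) = 0 yields eigenvalues ≈ -6, -5, 5. (A is shown rounded to 4 decimals, so these recover the underlying integer eigenvalues to within that precision.)
Verification: the trace of A = -6 equals the sum of eigenvalues -6, and det(A) ≈ 149.9984 matches the eigenvalue product 150.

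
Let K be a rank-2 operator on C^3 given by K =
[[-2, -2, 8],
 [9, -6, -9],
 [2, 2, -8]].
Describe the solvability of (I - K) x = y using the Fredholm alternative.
(I - K) is invertible (det(I - K) = 113 ≠ 0), so for every y in C^3 the equation (I - K) x = y has a unique solution.

K has rank 2 and factors as K = U V^T = u1 v1^T + u2 v2^T with u1 = (-2, 3, 2), v1 = (3, -2, -3), u2 = (-2, 0, 2), v2 = (-2, 3, -1) (multiplying out reproduces the displayed K). The nonzero eigenvalues of U V^T coincide with those of the 2 x 2 matrix G = V^T U = [[v1·u1, v1·u2], [v2·u1, v2·u2]] = [[-18, -12], [11, 2]], and by the Sylvester determinant identity det(I_3 - U V^T) = det(I_2 - V^T U) = det([[19, 12], [-11, -1]]) = (19)(-1) - (12)(-11) = 113. (Direct check: I - K =
[[3, 2, -8],
 [-9, 7, 9],
 [-2, -2, 9]]
has determinant 113.) The finite-dimensional Fredholm alternative says: either (I - K) is invertible, or ker(I - K) ≠ {0} and then range(I - K) = ker((I - K)^*)^⊥, with dim ker(I - K) = dim ker((I - K)^*). Since det(I - K) ≠ 0, 1 is not an eigenvalue of K and ker(I - K) = {0}, so we are in the first case: for every y there is a unique x = (I - K)^(-1) y. (Explicitly, by the Woodbury identity, (I - U V^T)^(-1) = I + U (I_2 - G)^(-1) V^T.)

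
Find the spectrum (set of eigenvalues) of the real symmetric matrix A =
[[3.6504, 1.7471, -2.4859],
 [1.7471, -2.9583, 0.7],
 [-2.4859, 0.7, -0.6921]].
sigma(A) ≈ {-4, -1, 5}

A is real symmetric, so its spectrum consists of real eigenvalues. Expanding the characteristic polynomial of the displayed matrix gives
  det(λ I - A) = p(λ) = λ^3 + (0)λ^2 + (-21)λ + (-19.9989).
Solving p(λ) = 0 yields eigenvalues ≈ -4, -1, 5. (A is shown rounded to 4 decimals, so these recover the underlying integer eigenvalues to within that precision.)
Verification: the trace of A = 0 equals the sum of eigenvalues 0, and det(A) ≈ 19.9989 matches the eigenvalue product 20.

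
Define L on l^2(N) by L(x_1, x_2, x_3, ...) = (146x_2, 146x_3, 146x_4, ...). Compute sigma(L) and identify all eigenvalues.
sigma(L) = closed disk {z in C : |z| ≤ 146}; sigma_p(L) = open disk {z in C : |z| < 146}

Note L = 146·V where V is the unit left shift (V x)_k = x_{k+1}; so sigma(L) = 146·sigma(V) and ||L|| = 146||V||. ||L x||^2 = 21316sum_{k≥2} |x_k|^2 ≤ 21316||x||^2, with equality on {x : x_1 = 0}, so ||L|| = 146. For any lambda with |lambda| < 146, set r = lambda/146 (|r| < 1); the vector x = (1, r, r^2, ...) is in l^2 and satisfies L x = 146(r, r^2, ...) = lambda x, so lambda is an eigenvalue. On the boundary |lambda| = 146 the geometric series diverges, so no l^2 eigenvector exists, but these lambda lie in the approximate point spectrum. Hence sigma(L) is the closed disk of radius 146 and sigma_p(L) is the open disk.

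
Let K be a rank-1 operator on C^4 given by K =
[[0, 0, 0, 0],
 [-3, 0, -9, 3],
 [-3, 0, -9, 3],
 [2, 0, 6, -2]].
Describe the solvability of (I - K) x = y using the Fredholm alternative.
(I - K) is invertible (det(I - K) = 12 ≠ 0), so for every y in C^4 the equation (I - K) x = y has a unique solution.

K has rank 1, so it is an outer product K = u v^T: every row of K is a multiple of one row vector. Reading off the entries, u = (0, -3, -3, 2) and v = (1, 0, 3, -1) (row i of K equals u_i·v^T). A rank-one matrix u v^T satisfies K u = u (v·u) and kills the (3)-dimensional subspace v^⊥, so its characteristic polynomial is lambda^3 (lambda - v·u) with v·u = tr K = -11. Hence the eigenvalues of I - K are 1 (multiplicity 3) and 1 - (-11) = 12, so det(I - K) = 12. (Direct check: I - K =
[[1, 0, 0, 0],
 [3, 1, 9, -3],
 [3, 0, 10, -3],
 [-2, 0, -6, 3]]
has determinant 12.) The finite-dimensional Fredholm alternative says: either (I - K) is invertible, or ker(I - K) ≠ {0} and then range(I - K) = ker((I - K)^*)^⊥, with dim ker(I - K) = dim ker((I - K)^*). Since det(I - K) ≠ 0, 1 is not an eigenvalue of K and ker(I - K) = {0}, so we are in the first case: for every y there is a unique x = (I - K)^(-1) y. Explicitly, by the Sherman–Morrison formula, (I - u v^T)^(-1) = I + u v^T/(1 - v·u), i.e. (I - K)^(-1) = I + K/(12).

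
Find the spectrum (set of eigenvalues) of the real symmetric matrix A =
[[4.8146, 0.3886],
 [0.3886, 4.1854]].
sigma(A) ≈ {4, 5}

A is real symmetric, so its spectrum consists of real eigenvalues. Expanding the characteristic polynomial of the displayed matrix gives
  det(λ I - A) = p(λ) = λ^2 + (-9)λ + (20).
Solving p(λ) = 0 yields eigenvalues ≈ 4, 5. (A is shown rounded to 4 decimals, so these recover the underlying integer eigenvalues to within that precision.)
Verification: the trace of A = 9 equals the sum of eigenvalues 9, and det(A) ≈ 20.0000 matches the eigenvalue product 20.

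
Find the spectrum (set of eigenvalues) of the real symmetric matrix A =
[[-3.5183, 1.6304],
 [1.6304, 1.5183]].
sigma(A) ≈ {-4, 2}

A is real symmetric, so its spectrum consists of real eigenvalues. Expanding the characteristic polynomial of the displayed matrix gives
  det(λ I - A) = p(λ) = λ^2 + (2)λ + (-8).
Solving p(λ) = 0 yields eigenvalues ≈ -4, 2. (A is shown rounded to 4 decimals, so these recover the underlying integer eigenvalues to within that precision.)
Verification: the trace of A = -2 equals the sum of eigenvalues -2, and det(A) ≈ -8.0000 matches the eigenvalue product -8.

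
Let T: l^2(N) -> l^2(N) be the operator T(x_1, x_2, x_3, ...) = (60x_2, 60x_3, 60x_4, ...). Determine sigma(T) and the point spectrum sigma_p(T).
sigma(T) = closed disk {z in C : |z| ≤ 60}; sigma_p(T) = open disk {z in C : |z| < 60}

Note T = 60·V where V is the unit left shift (V x)_k = x_{k+1}; so sigma(T) = 60·sigma(V) and ||T|| = 60||V||. ||T x||^2 = 3600sum_{k≥2} |x_k|^2 ≤ 3600||x||^2, with equality on {x : x_1 = 0}, so ||T|| = 60. For any lambda with |lambda| < 60, set r = lambda/60 (|r| < 1); the vector x = (1, r, r^2, ...) is in l^2 and satisfies T x = 60(r, r^2, ...) = lambda x, so lambda is an eigenvalue. On the boundary |lambda| = 60 the geometric series diverges, so no l^2 eigenvector exists, but these lambda lie in the approximate point spectrum. Hence sigma(T) is the closed disk of radius 60 and sigma_p(T) is the open disk.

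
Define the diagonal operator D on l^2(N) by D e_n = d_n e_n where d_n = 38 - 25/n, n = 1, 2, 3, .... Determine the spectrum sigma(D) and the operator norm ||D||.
sigma(D) = {38 - 25/n : n ≥ 1} ∪ {38}; ||D|| = 38

A bounded diagonal operator on l^2 with diagonal entries d_n has spectrum equal to the closure of {d_n : n ≥ 1}: every d_n is an eigenvalue (with eigenvector e_n), so {d_n} ⊂ sigma(D); the spectrum is closed, so its closure is too; and for lambda not in the closure, (D - lambda I) has bounded inverse (the diagonal entries 1/(d_n - lambda) are bounded). For our sequence d_n = 38 - 25/n, n = 1, 2, 3, ...:
  - {d_n} = {38 - 25/n : n ≥ 1}; the only limit point is 38
  - closure = {38 - 25/n : n ≥ 1} ∪ {38}
For the norm: a diagonal operator has ||D|| = sup_n |d_n|. Here d_n = 38 - 25/n increases monotonically from d_1 = 13 toward 38, with all terms in [13, 38); so sup_n |d_n| = 38 (the supremum is the limit, not attained). So ||D|| = 38.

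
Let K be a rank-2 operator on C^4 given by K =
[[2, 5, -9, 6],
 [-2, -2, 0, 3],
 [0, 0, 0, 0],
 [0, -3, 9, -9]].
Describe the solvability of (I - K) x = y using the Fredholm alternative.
(I - K) is invertible (det(I - K) = 25 ≠ 0), so for every y in C^4 the equation (I - K) x = y has a unique solution.

K has rank 2 and factors as K = U V^T = u1 v1^T + u2 v2^T with u1 = (-3, 0, 0, 3), v1 = (0, -1, 3, -3), u2 = (1, -1, 0, 0), v2 = (2, 2, 0, -3) (multiplying out reproduces the displayed K). The nonzero eigenvalues of U V^T coincide with those of the 2 x 2 matrix G = V^T U = [[v1·u1, v1·u2], [v2·u1, v2·u2]] = [[-9, 1], [-15, 0]], and by the Sylvester determinant identity det(I_4 - U V^T) = det(I_2 - V^T U) = det([[10, -1], [15, 1]]) = (10)(1) - (-1)(15) = 25. (Direct check: I - K =
[[-1, -5, 9, -6],
 [2, 3, 0, -3],
 [0, 0, 1, 0],
 [0, 3, -9, 10]]
has determinant 25.) The finite-dimensional Fredholm alternative says: either (I - K) is invertible, or ker(I - K) ≠ {0} and then range(I - K) = ker((I - K)^*)^⊥, with dim ker(I - K) = dim ker((I - K)^*). Since det(I - K) ≠ 0, 1 is not an eigenvalue of K and ker(I - K) = {0}, so we are in the first case: for every y there is a unique x = (I - K)^(-1) y. (Explicitly, by the Woodbury identity, (I - U V^T)^(-1) = I + U (I_2 - G)^(-1) V^T.)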